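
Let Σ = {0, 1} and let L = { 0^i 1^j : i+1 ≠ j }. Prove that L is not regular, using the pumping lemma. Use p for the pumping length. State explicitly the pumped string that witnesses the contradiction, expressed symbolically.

0^{p+p!} 1^{p+p!+1}

Assume L is regular. Let p be the pumping length given by the pumping lemma.
Choose w = 0^p 1^{p+p!+1}. Since p ≠ (p+p!+1)-1 = p+p!, w ∈ L; and |w| ≥ p.
Write w = xyz as guaranteed by the lemma, with |xy| ≤ p and y is nonempty.
Since the first p symbols of w are all 0's and |xy| ≤ p, y lies entirely in the leading 0-block: y = 0^k for some k with 1 ≤ k ≤ p.
Since 1 ≤ k ≤ p, k divides p!; set t = 1 + p!/k. Then xy^t z has p + (p!/k)·k = p + p! copies of 0. Now the 0-count is p+p! and (1-count)-1 = (p+p!+1)-1 = p+p!, so i+1 ≠ j fails. So xy^t z = 0^{p+p!} 1^{p+p!+1} ∉ L.
This is a contradiction; hence L is not regular.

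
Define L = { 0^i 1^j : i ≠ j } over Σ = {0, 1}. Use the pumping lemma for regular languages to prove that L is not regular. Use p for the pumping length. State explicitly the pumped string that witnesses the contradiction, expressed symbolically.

Assume L is regular; let p be its pumping constant.
Choose w = 0^p 1^{p+p!}. Since p ≠ p+p!, w ∈ L; and |w| ≥ p.
The pumping lemma gives a decomposition w = xyz where |xy| ≤ p and |y| ≥ 1.
Since the first p symbols of w are all 0's and |xy| ≤ p, y lies entirely in the leading 0-block: y = 0^k for some k with 1 ≤ k ≤ p.
Since 1 ≤ k ≤ p, k divides p!; set t = 1 + p!/k. Then xy^t z has p + (p!/k)·k = p + p! copies of 0. Now the 0-count equals the 1-count, so i ≠ j fails. So xy^t z = 0^{p+p!} 1^{p+p!} ∉ L.
This is a contradiction; hence L is not regular.

0^{p+p!} 1^{p+p!}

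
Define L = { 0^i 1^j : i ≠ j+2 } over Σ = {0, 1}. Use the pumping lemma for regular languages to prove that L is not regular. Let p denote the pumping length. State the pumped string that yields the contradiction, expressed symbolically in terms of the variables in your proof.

0^{p+p!} 1^{p+p!-2}

Toward a contradiction, assume L is regular with pumping length p.
Choose w = 0^p 1^{p+p!-2}. Since p ≠ (p+p!-2)+2 = p+p!, w ∈ L; and |w| ≥ p.
By the pumping lemma, w = xyz with |xy| ≤ p and |y| > 0.
Because |xy| ≤ p and w begins with p copies of 0, we have y = 0^k with 1 ≤ k ≤ p.
Since 1 ≤ k ≤ p, k divides p!; set t = 1 + p!/k. Then xy^t z has p + (p!/k)·k = p + p! copies of 0. Now the 0-count is p+p! and (1-count)+2 = (p+p!-2)+2 = p+p!, so i ≠ j+2 fails. So xy^t z = 0^{p+p!} 1^{p+p!-2} ∉ L.
This contradicts the pumping lemma, so L is not regular.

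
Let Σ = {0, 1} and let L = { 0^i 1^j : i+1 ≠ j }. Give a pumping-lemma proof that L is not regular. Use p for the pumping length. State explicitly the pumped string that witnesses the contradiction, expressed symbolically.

Assume L is regular. Let p be the pumping length given by the pumping lemma.
Choose w = 0^p 1^{p+p!+1}. Since p ≠ (p+p!+1)-1 = p+p!, w ∈ L; and |w| ≥ p.
By the pumping lemma, w = xyz with |xy| ≤ p and |y| ≥ 1.
Since the first p symbols of w are all 0's and |xy| ≤ p, y lies entirely in the leading 0-block: y = 0^k for some k with 1 ≤ k ≤ p.
Since 1 ≤ k ≤ p, k divides p!; set t = 1 + p!/k. Then xy^t z has p + (p!/k)·k = p + p! copies of 0. Now the 0-count is p+p! and (1-count)-1 = (p+p!+1)-1 = p+p!, so i+1 ≠ j fails. So xy^t z = 0^{p+p!} 1^{p+p!+1} ∉ L.
This is a contradiction; hence L is not regular.

0^{p+p!} 1^{p+p!+1}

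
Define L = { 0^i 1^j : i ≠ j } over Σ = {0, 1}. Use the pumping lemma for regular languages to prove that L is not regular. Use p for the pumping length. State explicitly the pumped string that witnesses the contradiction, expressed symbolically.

0^{p+p!} 1^{p+p!}

Assume L is regular. Let p be the pumping length given by the pumping lemma.
Choose w = 0^p 1^{p+p!}. Since p ≠ p+p!, w ∈ L; and |w| ≥ p.
The pumping lemma gives a decomposition w = xyz where |xy| ≤ p and |y| ≥ 1.
Since the first p symbols of w are all 0's and |xy| ≤ p, y lies entirely in the leading 0-block: y = 0^k for some k with 1 ≤ k ≤ p.
Since 1 ≤ k ≤ p, k divides p!; set t = 1 + p!/k. Then xy^t z has p + (p!/k)·k = p + p! copies of 0. Now the 0-count equals the 1-count, so i ≠ j fails. So xy^t z = 0^{p+p!} 1^{p+p!} ∉ L.
Contradiction. Therefore L is not regular.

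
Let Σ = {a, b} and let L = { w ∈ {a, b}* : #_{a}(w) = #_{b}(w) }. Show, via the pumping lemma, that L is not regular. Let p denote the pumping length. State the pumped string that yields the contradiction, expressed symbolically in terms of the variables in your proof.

Assume L is regular. Let p be the pumping length given by the pumping lemma.
Choose w = a^p b^p ∈ L with |w| = 2p ≥ p.
By the pumping lemma, w = xyz with |xy| ≤ p and |y| > 0.
Since the first p symbols of w are all a's and |xy| ≤ p, y lies entirely in the leading a-block: y = a^k for some k with 1 ≤ k ≤ p.
Pump with i = 2: xy^2z = a^{p+k} b^p has p+k occurrences of a but only p of b. Since k ≥ 1 the counts differ, so xy^2z ∉ L.
Contradiction. Therefore L is not regular.

a^{p+k} b^p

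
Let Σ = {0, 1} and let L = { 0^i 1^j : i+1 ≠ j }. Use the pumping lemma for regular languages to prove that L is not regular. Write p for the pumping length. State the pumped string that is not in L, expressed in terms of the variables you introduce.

0^{p+p!} 1^{p+p!+1}

Assume L is regular; let p be its pumping constant.
Choose w = 0^p 1^{p+p!+1}. Since p ≠ (p+p!+1)-1 = p+p!, w ∈ L; and |w| ≥ p.
The pumping lemma gives a decomposition w = xyz where |xy| ≤ p and |y| ≥ 1.
Since the first p symbols of w are all 0's and |xy| ≤ p, y lies entirely in the leading 0-block: y = 0^k for some k with 1 ≤ k ≤ p.
Since 1 ≤ k ≤ p, k divides p!; set t = 1 + p!/k. Then xy^t z has p + (p!/k)·k = p + p! copies of 0. Now the 0-count is p+p! and (1-count)-1 = (p+p!+1)-1 = p+p!, so i+1 ≠ j fails. So xy^t z = 0^{p+p!} 1^{p+p!+1} ∉ L.
This contradicts the pumping lemma, so L is not regular.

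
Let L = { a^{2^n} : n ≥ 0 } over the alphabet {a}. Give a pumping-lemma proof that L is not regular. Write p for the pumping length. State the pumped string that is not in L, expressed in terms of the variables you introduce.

a^{2^p+k}

Toward a contradiction, assume L is regular with pumping length p.
Take w = a^{2^p} ∈ L with |w| = 2^p ≥ p.
The pumping lemma gives a decomposition w = xyz where |xy| ≤ p and |y| > 0.
Then y = a^k for some k with 1 ≤ k ≤ p.
Pump with i = 2: xy^2z = a^{2^p+k}. Since 1 ≤ k ≤ p < 2^p, we have 2^p < 2^p+k < 2^{p+1}, so 2^p+k is not a power of 2. So xy^2z ∉ L.
Contradiction. Therefore L is not regular.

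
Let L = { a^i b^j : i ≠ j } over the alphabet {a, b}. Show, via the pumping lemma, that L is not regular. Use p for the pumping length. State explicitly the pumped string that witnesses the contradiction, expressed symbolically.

Toward a contradiction, assume L is regular with pumping length p.
Choose w = a^p b^{p+p!}. Since p ≠ p+p!, w ∈ L; and |w| ≥ p.
By the pumping lemma, w = xyz with |xy| ≤ p and |y| > 0.
The first p characters of w are a's, so xy (and hence y) consists only of a's. Write y = a^k, 1 ≤ k ≤ p.
Since 1 ≤ k ≤ p, k divides p!; set t = 1 + p!/k. Then xy^t z has p + (p!/k)·k = p + p! copies of a. Now the a-count equals the b-count, so i ≠ j fails. So xy^t z = a^{p+p!} b^{p+p!} ∉ L.
Contradiction. Therefore L is not regular.

a^{p+p!} b^{p+p!}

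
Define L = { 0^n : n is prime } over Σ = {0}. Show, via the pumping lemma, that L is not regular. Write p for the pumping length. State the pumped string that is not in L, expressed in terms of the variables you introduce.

Assume L is regular; let p be its pumping constant.
Let q be a prime with q ≥ p+2 (infinitely many primes exist), and take w = 0^q ∈ L with |w| = q ≥ p.
By the pumping lemma, w = xyz with |xy| ≤ p and |y| > 0.
Then y = 0^k for some k with 1 ≤ k ≤ p.
Since 1 ≤ k ≤ p, |xz| = q-k. Pump with i = q+1: |xy^{q+1}z| = (q-k)+(q+1)k = q+qk = q(1+k), which is composite (both factors ≥ 2). So xy^{q+1}z = 0^{q(1+k)} ∉ L.
This is a contradiction; hence L is not regular.

0^{q(1+k)}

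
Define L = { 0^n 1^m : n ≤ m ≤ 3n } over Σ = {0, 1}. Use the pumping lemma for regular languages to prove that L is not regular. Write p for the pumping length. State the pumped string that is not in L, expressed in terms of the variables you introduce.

Assume L is regular. Let p be the pumping length given by the pumping lemma.
Take w = 0^p 1^p ∈ L (since p ≤ p ≤ 3p), with |w| = 2p ≥ p.
The pumping lemma gives a decomposition w = xyz where |xy| ≤ p and |y| > 0.
Because |xy| ≤ p and w begins with p copies of 0, we have y = 0^k with 1 ≤ k ≤ p.
Pump with i = 2: xy^2z = 0^{p+k} 1^p. Now n = p+k > p = m, so the condition n ≤ m fails. Thus xy^2z ∉ L.
This contradicts the pumping lemma, so L is not regular.

0^{p+k} 1^p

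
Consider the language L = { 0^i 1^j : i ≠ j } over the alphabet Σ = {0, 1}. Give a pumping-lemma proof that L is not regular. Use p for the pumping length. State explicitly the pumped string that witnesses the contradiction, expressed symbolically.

0^{p+p!} 1^{p+p!}

Toward a contradiction, assume L is regular with pumping length p.
Choose w = 0^p 1^{p+p!}. Since p ≠ p+p!, w ∈ L; and |w| ≥ p.
Write w = xyz as guaranteed by the lemma, with |xy| ≤ p and |y| > 0.
The first p characters of w are 0's, so xy (and hence y) consists only of 0's. Write y = 0^k, 1 ≤ k ≤ p.
Since 1 ≤ k ≤ p, k divides p!; set t = 1 + p!/k. Then xy^t z has p + (p!/k)·k = p + p! copies of 0. Now the 0-count equals the 1-count, so i ≠ j fails. So xy^t z = 0^{p+p!} 1^{p+p!} ∉ L.
This contradicts the pumping lemma, so L is not regular.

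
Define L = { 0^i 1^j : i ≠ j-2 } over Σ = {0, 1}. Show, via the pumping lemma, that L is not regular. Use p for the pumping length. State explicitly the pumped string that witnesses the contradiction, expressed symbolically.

0^{p+p!} 1^{p+p!+2}

Assume L is regular; let p be its pumping constant.
Choose w = 0^p 1^{p+p!+2}. Since p ≠ (p+p!+2)-2 = p+p!, w ∈ L; and |w| ≥ p.
The pumping lemma gives a decomposition w = xyz where |xy| ≤ p and |y| > 0.
The first p characters of w are 0's, so xy (and hence y) consists only of 0's. Write y = 0^k, 1 ≤ k ≤ p.
Since 1 ≤ k ≤ p, k divides p!; set t = 1 + p!/k. Then xy^t z has p + (p!/k)·k = p + p! copies of 0. Now the 0-count is p+p! and (1-count)-2 = (p+p!+2)-2 = p+p!, so i ≠ j-2 fails. So xy^t z = 0^{p+p!} 1^{p+p!+2} ∉ L.
This contradicts the pumping lemma, so L is not regular.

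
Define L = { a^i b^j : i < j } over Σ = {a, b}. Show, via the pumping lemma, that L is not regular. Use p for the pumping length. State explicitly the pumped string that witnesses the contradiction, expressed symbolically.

Toward a contradiction, assume L is regular with pumping length p.
Choose w = a^p b^{p+1} ∈ L, with |w| = 2p+1 ≥ p.
The pumping lemma gives a decomposition w = xyz where |xy| ≤ p and y is nonempty.
The first p characters of w are a's, so xy (and hence y) consists only of a's. Write y = a^k, 1 ≤ k ≤ p.
Consider xy^2z = a^{p+k} b^{p+1}. Since k ≥ 1, the a-count p+k is at least p+1, so i < j fails; thus xy^2z ∉ L.
This is a contradiction; hence L is not regular.

a^{p+k} b^{p+1}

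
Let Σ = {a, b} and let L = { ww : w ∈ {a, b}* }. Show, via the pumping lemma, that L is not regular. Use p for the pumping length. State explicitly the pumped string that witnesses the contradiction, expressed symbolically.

a^{p+k} b^p a^p b^p

Suppose for contradiction that L is regular, and let p be the pumping length.
Take w = a^p b^p a^p b^p = uu where u = a^pb^p; then w ∈ L and |w| = 4p ≥ p.
By the pumping lemma, w = xyz with |xy| ≤ p and y is nonempty.
Because |xy| ≤ p and w begins with p copies of a, we have y = a^k with 1 ≤ k ≤ p.
Pump with i = 2: xy^2z = a^{p+k} b^p a^p b^p, of length 4p+k. Suppose this equals vv. The string starts with a and ends with b, so v does too; thus the boundary between the two copies of v is a b→a transition. There is exactly one such transition, at position 2p+k, so |v| = 2p+k and |vv| = 4p+2k ≠ 4p+k since k ≥ 1. So xy^2z ∉ L.
This contradicts the pumping lemma, so L is not regular.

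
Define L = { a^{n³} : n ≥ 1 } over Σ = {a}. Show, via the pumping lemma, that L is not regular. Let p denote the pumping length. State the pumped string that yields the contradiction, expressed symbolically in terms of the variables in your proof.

a^{p³+k}

Assume L is regular; let p be its pumping constant.
Take w = a^{p³} ∈ L with |w| = p³ ≥ p.
By the pumping lemma, w = xyz with |xy| ≤ p and |y| ≥ 1.
Then y = a^k for some k with 1 ≤ k ≤ p.
Pump with i = 2: xy^2z = a^{p³+k}. Since 1 ≤ k ≤ p, p³ < p³+k ≤ p³+p < p³+3p²+3p+1 = (p+1)³, so p³+k is not a perfect cube. So xy^2z ∉ L.
Contradiction. Therefore L is not regular.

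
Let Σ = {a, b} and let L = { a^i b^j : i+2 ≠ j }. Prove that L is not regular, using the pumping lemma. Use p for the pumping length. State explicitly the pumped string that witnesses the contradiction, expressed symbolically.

Assume L is regular. Let p be the pumping length given by the pumping lemma.
Choose w = a^p b^{p+p!+2}. Since p ≠ (p+p!+2)-2 = p+p!, w ∈ L; and |w| ≥ p.
The pumping lemma gives a decomposition w = xyz where |xy| ≤ p and |y| ≥ 1.
The first p characters of w are a's, so xy (and hence y) consists only of a's. Write y = a^k, 1 ≤ k ≤ p.
Since 1 ≤ k ≤ p, k divides p!; set t = 1 + p!/k. Then xy^t z has p + (p!/k)·k = p + p! copies of a. Now the a-count is p+p! and (b-count)-2 = (p+p!+2)-2 = p+p!, so i+2 ≠ j fails. So xy^t z = a^{p+p!} b^{p+p!+2} ∉ L.
This contradicts the pumping lemma, so L is not regular.

a^{p+p!} b^{p+p!+2}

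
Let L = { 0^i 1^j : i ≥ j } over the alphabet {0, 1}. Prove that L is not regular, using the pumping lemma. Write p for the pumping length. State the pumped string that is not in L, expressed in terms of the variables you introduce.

Assume L is regular. Let p be the pumping length given by the pumping lemma.
Choose w = 0^p 1^p ∈ L, with |w| = 2p ≥ p.
By the pumping lemma, w = xyz with |xy| ≤ p and |y| > 0.
Since the first p symbols of w are all 0's and |xy| ≤ p, y lies entirely in the leading 0-block: y = 0^k for some k with 1 ≤ k ≤ p.
Consider xy^0z = xz = 0^{p-k} 1^p. Since k ≥ 1, the 0-count p-k is less than p, so i ≥ j fails; thus xz ∉ L.
Contradiction. Therefore L is not regular.

0^{p-k} 1^p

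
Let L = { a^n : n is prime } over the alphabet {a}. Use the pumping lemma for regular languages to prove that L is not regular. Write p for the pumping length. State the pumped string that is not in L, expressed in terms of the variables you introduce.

Assume L is regular; let p be its pumping constant.
Let q be a prime with q ≥ p+2 (infinitely many primes exist), and take w = a^q ∈ L with |w| = q ≥ p.
By the pumping lemma, w = xyz with |xy| ≤ p and |y| ≥ 1.
Then y = a^k for some k with 1 ≤ k ≤ p.
Since 1 ≤ k ≤ p, |xz| = q-k. Pump with i = q+1: |xy^{q+1}z| = (q-k)+(q+1)k = q+qk = q(1+k), which is composite (both factors ≥ 2). So xy^{q+1}z = a^{q(1+k)} ∉ L.
Contradiction. Therefore L is not regular.

a^{q(1+k)}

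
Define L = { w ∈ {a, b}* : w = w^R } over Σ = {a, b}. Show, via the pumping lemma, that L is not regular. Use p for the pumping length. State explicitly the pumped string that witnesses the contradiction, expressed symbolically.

Toward a contradiction, assume L is regular with pumping length p.
Take w = a^p b a^p, a palindrome of length 2p+1 ≥ p.
Write w = xyz as guaranteed by the lemma, with |xy| ≤ p and y is nonempty.
The first p characters of w are a's, so xy (and hence y) consists only of a's. Write y = a^k, 1 ≤ k ≤ p.
Pump with i = 2: xy^2z = a^{p+k} b a^p. Its reverse is a^p b a^{p+k}, which differs from xy^2z since k ≥ 1. So xy^2z is not a palindrome and xy^2z ∉ L.
This contradicts the pumping lemma, so L is not regular.

a^{p+k} b a^p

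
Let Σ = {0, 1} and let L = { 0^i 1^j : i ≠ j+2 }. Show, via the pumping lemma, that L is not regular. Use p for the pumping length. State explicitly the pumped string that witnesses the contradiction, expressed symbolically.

Toward a contradiction, assume L is regular with pumping length p.
Choose w = 0^p 1^{p+p!-2}. Since p ≠ (p+p!-2)+2 = p+p!, w ∈ L; and |w| ≥ p.
Write w = xyz as guaranteed by the lemma, with |xy| ≤ p and |y| > 0.
Since the first p symbols of w are all 0's and |xy| ≤ p, y lies entirely in the leading 0-block: y = 0^k for some k with 1 ≤ k ≤ p.
Since 1 ≤ k ≤ p, k divides p!; set t = 1 + p!/k. Then xy^t z has p + (p!/k)·k = p + p! copies of 0. Now the 0-count is p+p! and (1-count)+2 = (p+p!-2)+2 = p+p!, so i ≠ j+2 fails. So xy^t z = 0^{p+p!} 1^{p+p!-2} ∉ L.
Contradiction. Therefore L is not regular.

0^{p+p!} 1^{p+p!-2}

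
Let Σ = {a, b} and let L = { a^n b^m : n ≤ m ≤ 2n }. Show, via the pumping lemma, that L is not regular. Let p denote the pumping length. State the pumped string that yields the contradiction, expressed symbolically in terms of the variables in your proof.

a^{p+k} b^p

Assume L is regular. Let p be the pumping length given by the pumping lemma.
Take w = a^p b^p ∈ L (since p ≤ p ≤ 2p), with |w| = 2p ≥ p.
By the pumping lemma, w = xyz with |xy| ≤ p and |y| ≥ 1.
Because |xy| ≤ p and w begins with p copies of a, we have y = a^k with 1 ≤ k ≤ p.
Pump with i = 2: xy^2z = a^{p+k} b^p. Now n = p+k > p = m, so the condition n ≤ m fails. Thus xy^2z ∉ L.
Contradiction. Therefore L is not regular.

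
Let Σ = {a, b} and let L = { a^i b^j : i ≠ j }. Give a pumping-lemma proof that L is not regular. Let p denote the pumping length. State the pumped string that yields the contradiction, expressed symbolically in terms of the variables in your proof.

a^{p+p!} b^{p+p!}

Assume L is regular. Let p be the pumping length given by the pumping lemma.
Choose w = a^p b^{p+p!}. Since p ≠ p+p!, w ∈ L; and |w| ≥ p.
By the pumping lemma, w = xyz with |xy| ≤ p and |y| ≥ 1.
Since the first p symbols of w are all a's and |xy| ≤ p, y lies entirely in the leading a-block: y = a^k for some k with 1 ≤ k ≤ p.
Since 1 ≤ k ≤ p, k divides p!; set t = 1 + p!/k. Then xy^t z has p + (p!/k)·k = p + p! copies of a. Now the a-count equals the b-count, so i ≠ j fails. So xy^t z = a^{p+p!} b^{p+p!} ∉ L.
This contradicts the pumping lemma, so L is not regular.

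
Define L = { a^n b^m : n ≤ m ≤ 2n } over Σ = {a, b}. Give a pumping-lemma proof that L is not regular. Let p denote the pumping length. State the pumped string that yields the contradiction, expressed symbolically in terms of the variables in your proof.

Toward a contradiction, assume L is regular with pumping length p.
Take w = a^p b^p ∈ L (since p ≤ p ≤ 2p), with |w| = 2p ≥ p.
By the pumping lemma, w = xyz with |xy| ≤ p and |y| ≥ 1.
The first p characters of w are a's, so xy (and hence y) consists only of a's. Write y = a^k, 1 ≤ k ≤ p.
Pump with i = 2: xy^2z = a^{p+k} b^p. Now n = p+k > p = m, so the condition n ≤ m fails. Thus xy^2z ∉ L.
This contradicts the pumping lemma, so L is not regular.

a^{p+k} b^p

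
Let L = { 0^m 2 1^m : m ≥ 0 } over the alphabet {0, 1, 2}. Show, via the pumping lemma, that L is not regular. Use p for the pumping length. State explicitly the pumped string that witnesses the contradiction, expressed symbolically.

0^{p+k} 2 1^p

Assume L is regular. Let p be the pumping length given by the pumping lemma.
Take w = 0^p 2 1^p ∈ L with |w| = 2p+1 ≥ p.
The pumping lemma gives a decomposition w = xyz where |xy| ≤ p and y is nonempty.
Since the first p symbols of w are all 0's and |xy| ≤ p, y lies entirely in the leading 0-block: y = 0^k for some k with 1 ≤ k ≤ p.
Pump with i = 2: xy^2z = 0^{p+k} 2 1^p, which would require p+k = p. But k ≥ 1, so xy^2z ∉ L.
This is a contradiction; hence L is not regular.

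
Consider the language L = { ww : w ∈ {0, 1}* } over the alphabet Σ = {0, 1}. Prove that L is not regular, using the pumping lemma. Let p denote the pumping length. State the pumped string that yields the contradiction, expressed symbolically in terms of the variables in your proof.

Assume L is regular. Let p be the pumping length given by the pumping lemma.
Take w = 0^p 1^p 0^p 1^p = uu where u = 0^p1^p; then w ∈ L and |w| = 4p ≥ p.
The pumping lemma gives a decomposition w = xyz where |xy| ≤ p and |y| ≥ 1.
The first p characters of w are 0's, so xy (and hence y) consists only of 0's. Write y = 0^k, 1 ≤ k ≤ p.
Pump with i = 2: xy^2z = 0^{p+k} 1^p 0^p 1^p, of length 4p+k. Suppose this equals vv. The string starts with 0 and ends with 1, so v does too; thus the boundary between the two copies of v is a 1→0 transition. There is exactly one such transition, at position 2p+k, so |v| = 2p+k and |vv| = 4p+2k ≠ 4p+k since k ≥ 1. So xy^2z ∉ L.
Contradiction. Therefore L is not regular.

0^{p+k} 1^p 0^p 1^p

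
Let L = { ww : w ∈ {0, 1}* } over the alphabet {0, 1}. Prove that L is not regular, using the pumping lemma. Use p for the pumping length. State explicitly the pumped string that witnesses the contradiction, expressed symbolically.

0^{p+k} 1^p 0^p 1^p

Toward a contradiction, assume L is regular with pumping length p.
Take w = 0^p 1^p 0^p 1^p = uu where u = 0^p1^p; then w ∈ L and |w| = 4p ≥ p.
By the pumping lemma, w = xyz with |xy| ≤ p and |y| > 0.
Because |xy| ≤ p and w begins with p copies of 0, we have y = 0^k with 1 ≤ k ≤ p.
Pump with i = 2: xy^2z = 0^{p+k} 1^p 0^p 1^p, of length 4p+k. Suppose this equals vv. The string starts with 0 and ends with 1, so v does too; thus the boundary between the two copies of v is a 1→0 transition. There is exactly one such transition, at position 2p+k, so |v| = 2p+k and |vv| = 4p+2k ≠ 4p+k since k ≥ 1. So xy^2z ∉ L.
This contradicts the pumping lemma, so L is not regular.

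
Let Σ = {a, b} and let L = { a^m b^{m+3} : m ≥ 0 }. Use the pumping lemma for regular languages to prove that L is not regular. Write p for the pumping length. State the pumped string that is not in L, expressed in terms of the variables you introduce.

Toward a contradiction, assume L is regular with pumping length p.
Take w = a^p b^{p+3}. Then w ∈ L and |w| = 2p+3 ≥ p.
The pumping lemma gives a decomposition w = xyz where |xy| ≤ p and |y| > 0.
Because |xy| ≤ p and w begins with p copies of a, we have y = a^k with 1 ≤ k ≤ p.
Pump with i = 2: xy^2z = a^{p+k} b^{p+3}. For this to lie in L we would need p+3 = (p+k)+3, which forces k = 0. But k ≥ 1, so xy^2z ∉ L.
Contradiction. Therefore L is not regular.

a^{p+k} b^{p+3}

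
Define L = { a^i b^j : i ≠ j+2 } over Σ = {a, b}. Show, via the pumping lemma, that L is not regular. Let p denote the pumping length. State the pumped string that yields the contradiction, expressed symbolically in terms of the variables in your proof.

Suppose for contradiction that L is regular, and let p be the pumping length.
Choose w = a^p b^{p+p!-2}. Since p ≠ (p+p!-2)+2 = p+p!, w ∈ L; and |w| ≥ p.
Write w = xyz as guaranteed by the lemma, with |xy| ≤ p and |y| ≥ 1.
The first p characters of w are a's, so xy (and hence y) consists only of a's. Write y = a^k, 1 ≤ k ≤ p.
Since 1 ≤ k ≤ p, k divides p!; set t = 1 + p!/k. Then xy^t z has p + (p!/k)·k = p + p! copies of a. Now the a-count is p+p! and (b-count)+2 = (p+p!-2)+2 = p+p!, so i ≠ j+2 fails. So xy^t z = a^{p+p!} b^{p+p!-2} ∉ L.
This is a contradiction; hence L is not regular.

a^{p+p!} b^{p+p!-2}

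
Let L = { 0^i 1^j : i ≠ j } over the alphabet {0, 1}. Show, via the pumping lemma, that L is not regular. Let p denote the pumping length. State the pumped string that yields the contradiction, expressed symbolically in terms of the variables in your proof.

0^{p+p!} 1^{p+p!}

Assume L is regular. Let p be the pumping length given by the pumping lemma.
Choose w = 0^p 1^{p+p!}. Since p ≠ p+p!, w ∈ L; and |w| ≥ p.
By the pumping lemma, w = xyz with |xy| ≤ p and y is nonempty.
The first p characters of w are 0's, so xy (and hence y) consists only of 0's. Write y = 0^k, 1 ≤ k ≤ p.
Since 1 ≤ k ≤ p, k divides p!; set t = 1 + p!/k. Then xy^t z has p + (p!/k)·k = p + p! copies of 0. Now the 0-count equals the 1-count, so i ≠ j fails. So xy^t z = 0^{p+p!} 1^{p+p!} ∉ L.
This is a contradiction; hence L is not regular.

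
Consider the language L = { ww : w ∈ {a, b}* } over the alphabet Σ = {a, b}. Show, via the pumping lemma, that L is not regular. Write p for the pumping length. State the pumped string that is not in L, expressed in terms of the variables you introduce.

Assume L is regular. Let p be the pumping length given by the pumping lemma.
Take w = a^p b^p a^p b^p = uu where u = a^pb^p; then w ∈ L and |w| = 4p ≥ p.
By the pumping lemma, w = xyz with |xy| ≤ p and |y| ≥ 1.
Because |xy| ≤ p and w begins with p copies of a, we have y = a^k with 1 ≤ k ≤ p.
Pump with i = 2: xy^2z = a^{p+k} b^p a^p b^p, of length 4p+k. Suppose this equals vv. The string starts with a and ends with b, so v does too; thus the boundary between the two copies of v is a b→a transition. There is exactly one such transition, at position 2p+k, so |v| = 2p+k and |vv| = 4p+2k ≠ 4p+k since k ≥ 1. So xy^2z ∉ L.
Contradiction. Therefore L is not regular.

a^{p+k} b^p a^p b^p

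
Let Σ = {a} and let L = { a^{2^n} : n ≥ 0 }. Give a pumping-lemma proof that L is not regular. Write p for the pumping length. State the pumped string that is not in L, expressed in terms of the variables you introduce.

a^{2^p+k}

Suppose for contradiction that L is regular, and let p be the pumping length.
Take w = a^{2^p} ∈ L with |w| = 2^p ≥ p.
By the pumping lemma, w = xyz with |xy| ≤ p and |y| > 0.
Then y = a^k for some k with 1 ≤ k ≤ p.
Pump with i = 2: xy^2z = a^{2^p+k}. Since 1 ≤ k ≤ p < 2^p, we have 2^p < 2^p+k < 2^{p+1}, so 2^p+k is not a power of 2. So xy^2z ∉ L.
Contradiction. Therefore L is not regular.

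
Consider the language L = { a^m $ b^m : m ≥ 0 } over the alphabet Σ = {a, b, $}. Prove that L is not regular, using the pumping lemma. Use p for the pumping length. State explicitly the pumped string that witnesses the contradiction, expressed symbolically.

Assume L is regular. Let p be the pumping length given by the pumping lemma.
Take w = a^p $ b^p ∈ L with |w| = 2p+1 ≥ p.
By the pumping lemma, w = xyz with |xy| ≤ p and |y| ≥ 1.
Since the first p symbols of w are all a's and |xy| ≤ p, y lies entirely in the leading a-block: y = a^k for some k with 1 ≤ k ≤ p.
Pump with i = 2: xy^2z = a^{p+k} $ b^p, which would require p+k = p. But k ≥ 1, so xy^2z ∉ L.
This is a contradiction; hence L is not regular.

a^{p+k} $ b^p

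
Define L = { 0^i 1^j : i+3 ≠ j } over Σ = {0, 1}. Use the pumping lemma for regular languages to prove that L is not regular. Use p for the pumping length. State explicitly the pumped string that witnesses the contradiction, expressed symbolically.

0^{p+p!} 1^{p+p!+3}

Assume L is regular. Let p be the pumping length given by the pumping lemma.
Choose w = 0^p 1^{p+p!+3}. Since p ≠ (p+p!+3)-3 = p+p!, w ∈ L; and |w| ≥ p.
By the pumping lemma, w = xyz with |xy| ≤ p and y is nonempty.
Because |xy| ≤ p and w begins with p copies of 0, we have y = 0^k with 1 ≤ k ≤ p.
Since 1 ≤ k ≤ p, k divides p!; set t = 1 + p!/k. Then xy^t z has p + (p!/k)·k = p + p! copies of 0. Now the 0-count is p+p! and (1-count)-3 = (p+p!+3)-3 = p+p!, so i+3 ≠ j fails. So xy^t z = 0^{p+p!} 1^{p+p!+3} ∉ L.
This contradicts the pumping lemma, so L is not regular.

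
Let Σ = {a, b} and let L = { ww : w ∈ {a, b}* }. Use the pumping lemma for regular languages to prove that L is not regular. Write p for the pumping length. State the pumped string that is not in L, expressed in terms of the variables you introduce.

a^{p+k} b^p a^p b^p

Toward a contradiction, assume L is regular with pumping length p.
Take w = a^p b^p a^p b^p = uu where u = a^pb^p; then w ∈ L and |w| = 4p ≥ p.
By the pumping lemma, w = xyz with |xy| ≤ p and |y| ≥ 1.
Since the first p symbols of w are all a's and |xy| ≤ p, y lies entirely in the leading a-block: y = a^k for some k with 1 ≤ k ≤ p.
Pump with i = 2: xy^2z = a^{p+k} b^p a^p b^p, of length 4p+k. Suppose this equals vv. The string starts with a and ends with b, so v does too; thus the boundary between the two copies of v is a b→a transition. There is exactly one such transition, at position 2p+k, so |v| = 2p+k and |vv| = 4p+2k ≠ 4p+k since k ≥ 1. So xy^2z ∉ L.
This contradicts the pumping lemma, so L is not regular.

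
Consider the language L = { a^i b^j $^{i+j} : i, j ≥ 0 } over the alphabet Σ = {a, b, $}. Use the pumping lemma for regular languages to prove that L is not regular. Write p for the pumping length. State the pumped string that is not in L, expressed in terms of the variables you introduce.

a^{p+k} b^p $^{2p}

Assume L is regular; let p be its pumping constant.
Take w = a^p b^p $^{2p} ∈ L (with i=j=p, i+j=2p), |w| = 4p ≥ p.
Write w = xyz as guaranteed by the lemma, with |xy| ≤ p and |y| ≥ 1.
The first p characters of w are a's, so xy (and hence y) consists only of a's. Write y = a^k, 1 ≤ k ≤ p.
Consider xy^2z = a^{p+k} b^p $^{2p}. Now the a- and b-counts sum to 2p+k, but the $-count is 2p ≠ 2p+k. So xy^2z ∉ L.
This is a contradiction; hence L is not regular.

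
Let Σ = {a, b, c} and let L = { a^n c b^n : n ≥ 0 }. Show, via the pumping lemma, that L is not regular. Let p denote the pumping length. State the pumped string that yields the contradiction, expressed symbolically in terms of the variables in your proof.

Assume L is regular. Let p be the pumping length given by the pumping lemma.
Take w = a^p c b^p ∈ L with |w| = 2p+1 ≥ p.
Write w = xyz as guaranteed by the lemma, with |xy| ≤ p and |y| > 0.
The first p characters of w are a's, so xy (and hence y) consists only of a's. Write y = a^k, 1 ≤ k ≤ p.
Pump with i = 2: xy^2z = a^{p+k} c b^p, which would require p+k = p. But k ≥ 1, so xy^2z ∉ L.
Contradiction. Therefore L is not regular.

a^{p+k} c b^p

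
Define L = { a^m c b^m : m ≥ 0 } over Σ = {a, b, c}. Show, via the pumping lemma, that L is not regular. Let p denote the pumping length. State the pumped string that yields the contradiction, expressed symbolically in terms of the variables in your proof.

Suppose for contradiction that L is regular, and let p be the pumping length.
Take w = a^p c b^p ∈ L with |w| = 2p+1 ≥ p.
Write w = xyz as guaranteed by the lemma, with |xy| ≤ p and |y| ≥ 1.
Since the first p symbols of w are all a's and |xy| ≤ p, y lies entirely in the leading a-block: y = a^k for some k with 1 ≤ k ≤ p.
Pump with i = 2: xy^2z = a^{p+k} c b^p, which would require p+k = p. But k ≥ 1, so xy^2z ∉ L.
Contradiction. Therefore L is not regular.

a^{p+k} c b^p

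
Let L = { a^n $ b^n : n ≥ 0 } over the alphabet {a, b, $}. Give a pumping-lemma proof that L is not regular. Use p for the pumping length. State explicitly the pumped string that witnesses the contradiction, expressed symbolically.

Suppose for contradiction that L is regular, and let p be the pumping length.
Take w = a^p $ b^p ∈ L with |w| = 2p+1 ≥ p.
By the pumping lemma, w = xyz with |xy| ≤ p and |y| ≥ 1.
The first p characters of w are a's, so xy (and hence y) consists only of a's. Write y = a^k, 1 ≤ k ≤ p.
Pump with i = 2: xy^2z = a^{p+k} $ b^p, which would require p+k = p. But k ≥ 1, so xy^2z ∉ L.
Contradiction. Therefore L is not regular.

a^{p+k} $ b^p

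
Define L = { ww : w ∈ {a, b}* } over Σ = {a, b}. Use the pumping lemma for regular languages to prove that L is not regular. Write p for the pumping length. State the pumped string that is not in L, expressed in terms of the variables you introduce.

Suppose for contradiction that L is regular, and let p be the pumping length.
Take w = a^p b^p a^p b^p = uu where u = a^pb^p; then w ∈ L and |w| = 4p ≥ p.
Write w = xyz as guaranteed by the lemma, with |xy| ≤ p and |y| > 0.
The first p characters of w are a's, so xy (and hence y) consists only of a's. Write y = a^k, 1 ≤ k ≤ p.
Pump with i = 2: xy^2z = a^{p+k} b^p a^p b^p, of length 4p+k. Suppose this equals vv. The string starts with a and ends with b, so v does too; thus the boundary between the two copies of v is a b→a transition. There is exactly one such transition, at position 2p+k, so |v| = 2p+k and |vv| = 4p+2k ≠ 4p+k since k ≥ 1. So xy^2z ∉ L.
Contradiction. Therefore L is not regular.

a^{p+k} b^p a^p b^p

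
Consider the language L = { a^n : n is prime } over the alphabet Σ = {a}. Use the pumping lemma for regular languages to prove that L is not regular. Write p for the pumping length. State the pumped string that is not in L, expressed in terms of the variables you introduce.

Toward a contradiction, assume L is regular with pumping length p.
Let q be a prime with q ≥ p+2 (infinitely many primes exist), and take w = a^q ∈ L with |w| = q ≥ p.
Write w = xyz as guaranteed by the lemma, with |xy| ≤ p and y is nonempty.
Then y = a^k for some k with 1 ≤ k ≤ p.
Since 1 ≤ k ≤ p, |xz| = q-k. Pump with i = q+1: |xy^{q+1}z| = (q-k)+(q+1)k = q+qk = q(1+k), which is composite (both factors ≥ 2). So xy^{q+1}z = a^{q(1+k)} ∉ L.
Contradiction. Therefore L is not regular.

a^{q(1+k)}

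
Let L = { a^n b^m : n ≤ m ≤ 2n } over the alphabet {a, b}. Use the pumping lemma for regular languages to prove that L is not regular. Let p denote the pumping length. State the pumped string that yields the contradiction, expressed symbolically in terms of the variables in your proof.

Assume L is regular. Let p be the pumping length given by the pumping lemma.
Take w = a^p b^p ∈ L (since p ≤ p ≤ 2p), with |w| = 2p ≥ p.
The pumping lemma gives a decomposition w = xyz where |xy| ≤ p and |y| ≥ 1.
Since the first p symbols of w are all a's and |xy| ≤ p, y lies entirely in the leading a-block: y = a^k for some k with 1 ≤ k ≤ p.
Pump with i = 2: xy^2z = a^{p+k} b^p. Now n = p+k > p = m, so the condition n ≤ m fails. Thus xy^2z ∉ L.
Contradiction. Therefore L is not regular.

a^{p+k} b^p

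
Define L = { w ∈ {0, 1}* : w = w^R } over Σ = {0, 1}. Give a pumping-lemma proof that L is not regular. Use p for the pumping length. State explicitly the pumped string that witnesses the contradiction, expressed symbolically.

0^{p+k} 1 0^p

Assume L is regular; let p be its pumping constant.
Take w = 0^p 1 0^p, a palindrome of length 2p+1 ≥ p.
By the pumping lemma, w = xyz with |xy| ≤ p and |y| ≥ 1.
Because |xy| ≤ p and w begins with p copies of 0, we have y = 0^k with 1 ≤ k ≤ p.
Pump with i = 2: xy^2z = 0^{p+k} 1 0^p. Its reverse is 0^p 1 0^{p+k}, which differs from xy^2z since k ≥ 1. So xy^2z is not a palindrome and xy^2z ∉ L.
Contradiction. Therefore L is not regular.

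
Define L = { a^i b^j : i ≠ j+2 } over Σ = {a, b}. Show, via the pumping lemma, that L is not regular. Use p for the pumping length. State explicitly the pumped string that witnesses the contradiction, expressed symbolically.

Assume L is regular. Let p be the pumping length given by the pumping lemma.
Choose w = a^p b^{p+p!-2}. Since p ≠ (p+p!-2)+2 = p+p!, w ∈ L; and |w| ≥ p.
The pumping lemma gives a decomposition w = xyz where |xy| ≤ p and |y| ≥ 1.
The first p characters of w are a's, so xy (and hence y) consists only of a's. Write y = a^k, 1 ≤ k ≤ p.
Since 1 ≤ k ≤ p, k divides p!; set t = 1 + p!/k. Then xy^t z has p + (p!/k)·k = p + p! copies of a. Now the a-count is p+p! and (b-count)+2 = (p+p!-2)+2 = p+p!, so i ≠ j+2 fails. So xy^t z = a^{p+p!} b^{p+p!-2} ∉ L.
This contradicts the pumping lemma, so L is not regular.

a^{p+p!} b^{p+p!-2}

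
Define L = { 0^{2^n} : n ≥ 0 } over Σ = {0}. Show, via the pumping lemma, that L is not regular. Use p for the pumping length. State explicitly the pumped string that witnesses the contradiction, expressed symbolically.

Assume L is regular; let p be its pumping constant.
Take w = 0^{2^p} ∈ L with |w| = 2^p ≥ p.
Write w = xyz as guaranteed by the lemma, with |xy| ≤ p and |y| > 0.
Then y = 0^k for some k with 1 ≤ k ≤ p.
Pump with i = 2: xy^2z = 0^{2^p+k}. Since 1 ≤ k ≤ p < 2^p, we have 2^p < 2^p+k < 2^{p+1}, so 2^p+k is not a power of 2. So xy^2z ∉ L.
This is a contradiction; hence L is not regular.

0^{2^p+k}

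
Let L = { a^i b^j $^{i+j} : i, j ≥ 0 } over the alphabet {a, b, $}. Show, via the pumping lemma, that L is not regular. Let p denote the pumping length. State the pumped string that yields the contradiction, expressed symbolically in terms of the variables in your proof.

a^{p+k} b^p $^{2p}

Assume L is regular; let p be its pumping constant.
Take w = a^p b^p $^{2p} ∈ L (with i=j=p, i+j=2p), |w| = 4p ≥ p.
By the pumping lemma, w = xyz with |xy| ≤ p and y is nonempty.
Because |xy| ≤ p and w begins with p copies of a, we have y = a^k with 1 ≤ k ≤ p.
Consider xy^2z = a^{p+k} b^p $^{2p}. Now the a- and b-counts sum to 2p+k, but the $-count is 2p ≠ 2p+k. So xy^2z ∉ L.
This is a contradiction; hence L is not regular.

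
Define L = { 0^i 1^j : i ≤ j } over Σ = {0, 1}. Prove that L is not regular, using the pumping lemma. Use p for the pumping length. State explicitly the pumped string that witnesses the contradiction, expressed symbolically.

0^{p+k} 1^p

Assume L is regular; let p be its pumping constant.
Choose w = 0^p 1^p ∈ L, with |w| = 2p ≥ p.
The pumping lemma gives a decomposition w = xyz where |xy| ≤ p and |y| ≥ 1.
Since the first p symbols of w are all 0's and |xy| ≤ p, y lies entirely in the leading 0-block: y = 0^k for some k with 1 ≤ k ≤ p.
Consider xy^2z = 0^{p+k} 1^p. Since k ≥ 1, the 0-count p+k exceeds the 1-count p, so i ≤ j fails; thus xy^2z ∉ L.
Contradiction. Therefore L is not regular.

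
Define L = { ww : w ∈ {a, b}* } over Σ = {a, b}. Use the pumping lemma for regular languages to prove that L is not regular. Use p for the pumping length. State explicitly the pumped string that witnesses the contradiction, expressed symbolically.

a^{p+k} b^p a^p b^p

Assume L is regular; let p be its pumping constant.
Take w = a^p b^p a^p b^p = uu where u = a^pb^p; then w ∈ L and |w| = 4p ≥ p.
Write w = xyz as guaranteed by the lemma, with |xy| ≤ p and y is nonempty.
Since the first p symbols of w are all a's and |xy| ≤ p, y lies entirely in the leading a-block: y = a^k for some k with 1 ≤ k ≤ p.
Pump with i = 2: xy^2z = a^{p+k} b^p a^p b^p, of length 4p+k. Suppose this equals vv. The string starts with a and ends with b, so v does too; thus the boundary between the two copies of v is a b→a transition. There is exactly one such transition, at position 2p+k, so |v| = 2p+k and |vv| = 4p+2k ≠ 4p+k since k ≥ 1. So xy^2z ∉ L.
This is a contradiction; hence L is not regular.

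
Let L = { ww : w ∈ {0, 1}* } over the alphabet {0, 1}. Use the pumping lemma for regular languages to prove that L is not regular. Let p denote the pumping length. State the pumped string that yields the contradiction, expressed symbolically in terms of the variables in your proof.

Toward a contradiction, assume L is regular with pumping length p.
Take w = 0^p 1^p 0^p 1^p = uu where u = 0^p1^p; then w ∈ L and |w| = 4p ≥ p.
Write w = xyz as guaranteed by the lemma, with |xy| ≤ p and y is nonempty.
Because |xy| ≤ p and w begins with p copies of 0, we have y = 0^k with 1 ≤ k ≤ p.
Pump with i = 2: xy^2z = 0^{p+k} 1^p 0^p 1^p, of length 4p+k. Suppose this equals vv. The string starts with 0 and ends with 1, so v does too; thus the boundary between the two copies of v is a 1→0 transition. There is exactly one such transition, at position 2p+k, so |v| = 2p+k and |vv| = 4p+2k ≠ 4p+k since k ≥ 1. So xy^2z ∉ L.
Contradiction. Therefore L is not regular.

0^{p+k} 1^p 0^p 1^p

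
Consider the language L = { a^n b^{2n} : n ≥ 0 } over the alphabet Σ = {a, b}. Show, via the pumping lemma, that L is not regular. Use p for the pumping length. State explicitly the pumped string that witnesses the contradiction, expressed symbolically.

Assume L is regular; let p be its pumping constant.
Choose w = a^p b^{2p}, which is in L with |w| = 3p ≥ p.
Write w = xyz as guaranteed by the lemma, with |xy| ≤ p and |y| > 0.
Because |xy| ≤ p and w begins with p copies of a, we have y = a^k with 1 ≤ k ≤ p.
Pump with i = 2: xy^2z = a^{p+k} b^{2p}. For this to lie in L we would need 2p = 2(p+k), which forces k = 0. But k ≥ 1, so xy^2z ∉ L.
Contradiction. Therefore L is not regular.

a^{p+k} b^{2p}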